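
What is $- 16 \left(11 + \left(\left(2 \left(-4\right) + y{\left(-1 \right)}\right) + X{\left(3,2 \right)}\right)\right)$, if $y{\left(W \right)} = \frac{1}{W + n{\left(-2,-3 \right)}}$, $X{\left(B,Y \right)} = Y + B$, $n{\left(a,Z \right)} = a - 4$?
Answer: $- \frac{880}{7} \approx -125.71$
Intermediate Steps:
$n{\left(a,Z \right)} = -4 + a$
$X{\left(B,Y \right)} = B + Y$
$y{\left(W \right)} = \frac{1}{-6 + W}$ ($y{\left(W \right)} = \frac{1}{W - 6} = \frac{1}{-6 + W}$)
$- 16 \left(11 + \left(\left(2 \left(-4\right) + y{\left(-1 \right)}\right) + X{\left(3,2 \right)}\right)\right) = - 16 \left(11 + \left(\left(2 \left(-4\right) + \frac{1}{-6 - 1}\right) + \left(3 + 2\right)\right)\right) = - 16 \left(11 + \left(\left(-8 + \frac{1}{-7}\right) + 5\right)\right) = - 16 \left(11 + \left(\left(-8 - \frac{1}{7}\right) + 5\right)\right) = - 16 \left(11 + \left(- \frac{57}{7} + 5\right)\right) = - 16 \left(11 - \frac{22}{7}\right) = \left(-16\right) \frac{55}{7} = - \frac{880}{7}$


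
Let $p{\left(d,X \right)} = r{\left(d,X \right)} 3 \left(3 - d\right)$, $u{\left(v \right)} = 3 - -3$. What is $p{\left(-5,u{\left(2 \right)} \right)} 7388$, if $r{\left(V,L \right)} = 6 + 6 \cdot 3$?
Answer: $4255488$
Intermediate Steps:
$u{\left(v \right)} = 6$ ($u{\left(v \right)} = 3 + 3 = 6$)
$r{\left(V,L \right)} = 24$ ($r{\left(V,L \right)} = 6 + 18 = 24$)
$p{\left(d,X \right)} = 216 - 72 d$ ($p{\left(d,X \right)} = 24 \cdot 3 \left(3 - d\right) = 72 \left(3 - d\right) = 216 - 72 d$)
$p{\left(-5,u{\left(2 \right)} \right)} 7388 = \left(216 - -360\right) 7388 = \left(216 + 360\right) 7388 = 576 \cdot 7388 = 4255488$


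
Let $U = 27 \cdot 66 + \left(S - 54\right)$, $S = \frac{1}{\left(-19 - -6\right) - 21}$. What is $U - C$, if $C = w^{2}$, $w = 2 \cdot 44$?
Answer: $- \frac{204545}{34} \approx -6016.0$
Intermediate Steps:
$S = - \frac{1}{34}$ ($S = \frac{1}{\left(-19 + 6\right) - 21} = \frac{1}{-13 - 21} = \frac{1}{-34} = - \frac{1}{34} \approx -0.029412$)
$w = 88$
$C = 7744$ ($C = 88^{2} = 7744$)
$U = \frac{58751}{34}$ ($U = 27 \cdot 66 - \frac{1837}{34} = 1782 - \frac{1837}{34} = \frac{58751}{34} \approx 1728.0$)
$U - C = \frac{58751}{34} - 7744 = - \frac{204545}{34}$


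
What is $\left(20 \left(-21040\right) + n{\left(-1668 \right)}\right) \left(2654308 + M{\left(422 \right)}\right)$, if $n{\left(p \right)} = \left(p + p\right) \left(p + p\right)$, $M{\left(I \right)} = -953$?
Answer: $28412380062080$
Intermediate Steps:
$n{\left(p \right)} = 4 p^{2}$ ($n{\left(p \right)} = 2 p 2 p = 4 p^{2}$)
$\left(20 \left(-21040\right) + n{\left(-1668 \right)}\right) \left(2654308 + M{\left(422 \right)}\right) = \left(20 \left(-21040\right) + 4 \left(-1668\right)^{2}\right) \left(2654308 - 953\right) = \left(-420800 + 4 \cdot 2782224\right) 2653355 = \left(-420800 + 11128896\right) 2653355 = 10708096 \cdot 2653355 = 28412380062080$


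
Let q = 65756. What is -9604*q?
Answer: -631520624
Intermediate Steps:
-9604*q = -9604/(1/65756) = -9604/1/65756 = -9604*65756 = -631520624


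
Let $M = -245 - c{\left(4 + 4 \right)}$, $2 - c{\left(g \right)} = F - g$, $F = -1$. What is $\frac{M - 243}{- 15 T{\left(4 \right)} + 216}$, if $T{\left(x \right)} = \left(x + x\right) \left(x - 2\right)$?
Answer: $\frac{499}{24} \approx 20.792$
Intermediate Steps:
$c{\left(g \right)} = 3 + g$ ($c{\left(g \right)} = 2 - \left(-1 - g\right) = 2 + \left(1 + g\right) = 3 + g$)
$T{\left(x \right)} = 2 x \left(-2 + x\right)$
$M = -256$ ($M = -245 - \left(3 + \left(4 + 4\right)\right) = -245 - \left(3 + 8\right) = -245 - 11 = -256$)
$\frac{M - 243}{- 15 T{\left(4 \right)} + 216} = \frac{-256 - 243}{- 15 \cdot 2 \cdot 4 \left(-2 + 4\right) + 216} = - \frac{499}{- 15 \cdot 2 \cdot 4 \cdot 2 + 216} = - \frac{499}{\left(-15\right) 16 + 216} = - \frac{499}{-240 + 216} = - \frac{499}{-24} = \left(-499\right) \left(- \frac{1}{24}\right) = \frac{499}{24}$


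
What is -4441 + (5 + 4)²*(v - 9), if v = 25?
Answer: -3145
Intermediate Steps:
-4441 + (5 + 4)²*(v - 9) = -4441 + (5 + 4)²*(25 - 9) = -4441 + 9²*16 = -4441 + 81*16 = -4441 + 1296 = -3145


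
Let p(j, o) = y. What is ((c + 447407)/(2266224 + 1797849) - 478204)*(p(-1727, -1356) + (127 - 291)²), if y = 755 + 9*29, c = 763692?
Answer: -18081903029290072/1354691 ≈ -1.3348e+10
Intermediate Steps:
y = 1016 (y = 755 + 261 = 1016)
p(j, o) = 1016
((c + 447407)/(2266224 + 1797849) - 478204)*(p(-1727, -1356) + (127 - 291)²) = ((763692 + 447407)/(2266224 + 1797849) - 478204)*(1016 + (127 - 291)²) = (1211099/4064073 - 478204)*(1016 + (-164)²) = (1211099*(1/4064073) - 478204)*(1016 + 26896) = (1211099/4064073 - 478204)*27912 = -1943454753793/4064073*27912 = -18081903029290072/1354691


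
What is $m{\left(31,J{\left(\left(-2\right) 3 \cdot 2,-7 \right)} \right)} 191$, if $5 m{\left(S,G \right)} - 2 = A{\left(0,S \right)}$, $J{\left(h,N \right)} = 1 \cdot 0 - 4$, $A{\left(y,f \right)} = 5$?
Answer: $\frac{1337}{5} \approx 267.4$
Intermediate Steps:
$J{\left(h,N \right)} = -4$ ($J{\left(h,N \right)} = 0 - 4 = -4$)
$m{\left(S,G \right)} = \frac{7}{5}$ ($m{\left(S,G \right)} = \frac{2}{5} + \frac{1}{5} \cdot 5 = \frac{2}{5} + 1 = \frac{7}{5}$)
$m{\left(31,J{\left(\left(-2\right) 3 \cdot 2,-7 \right)} \right)} 191 = \frac{7}{5} \cdot 191 = \frac{1337}{5}$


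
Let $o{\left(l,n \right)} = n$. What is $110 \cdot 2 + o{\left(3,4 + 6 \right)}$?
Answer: $230$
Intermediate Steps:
$110 \cdot 2 + o{\left(3,4 + 6 \right)} = 110 \cdot 2 + \left(4 + 6\right) = 220 + 10 = 230$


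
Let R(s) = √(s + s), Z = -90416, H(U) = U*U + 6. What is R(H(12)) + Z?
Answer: -90416 + 10*√3 ≈ -90399.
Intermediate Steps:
H(U) = 6 + U² (H(U) = U² + 6 = 6 + U²)
R(s) = √2*√s (R(s) = √(2*s) = √2*√s)
R(H(12)) + Z = √2*√(6 + 12²) - 90416 = √2*√(6 + 144) - 90416 = √2*√150 - 90416 = √2*(5*√6) - 90416 = 10*√3 - 90416 = -90416 + 10*√3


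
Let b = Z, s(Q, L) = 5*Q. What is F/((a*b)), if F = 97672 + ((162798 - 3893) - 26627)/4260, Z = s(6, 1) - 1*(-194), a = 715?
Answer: 208107499/341140800 ≈ 0.61003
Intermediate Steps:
Z = 224 (Z = 5*6 - 1*(-194) = 30 + 194 = 224)
b = 224
F = 208107499/2130 (F = 97672 + (158905 - 26627)*(1/4260) = 97672 + 132278*(1/4260) = 97672 + 66139/2130 = 208107499/2130 ≈ 97703.)
F/((a*b)) = 208107499/(2130*((715*224))) = (208107499/2130)/160160 = (208107499/2130)*(1/160160) = 208107499/341140800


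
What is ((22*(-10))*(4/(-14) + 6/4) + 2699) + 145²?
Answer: 164198/7 ≈ 23457.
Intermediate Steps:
((22*(-10))*(4/(-14) + 6/4) + 2699) + 145² = (-220*(4*(-1/14) + 6*(¼)) + 2699) + 21025 = (-220*(-2/7 + 3/2) + 2699) + 21025 = (-220*17/14 + 2699) + 21025 = (-1870/7 + 2699) + 21025 = 17023/7 + 21025 = 164198/7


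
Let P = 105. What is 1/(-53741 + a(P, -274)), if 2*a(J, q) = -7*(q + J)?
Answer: -2/106299 ≈ -1.8815e-5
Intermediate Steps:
a(J, q) = -7*J/2 - 7*q/2 (a(J, q) = (-7*(q + J))/2 = (-7*(J + q))/2 = (-7*J - 7*q)/2 = -7*J/2 - 7*q/2)
1/(-53741 + a(P, -274)) = 1/(-53741 + (-7/2*105 - 7/2*(-274))) = 1/(-53741 + (-735/2 + 959)) = 1/(-53741 + 1183/2) = 1/(-106299/2) = -2/106299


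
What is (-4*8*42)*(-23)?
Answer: 30912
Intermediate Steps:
(-4*8*42)*(-23) = -32*42*(-23) = -1344*(-23) = 30912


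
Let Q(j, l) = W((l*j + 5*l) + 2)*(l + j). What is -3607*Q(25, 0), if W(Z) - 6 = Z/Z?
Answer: -631225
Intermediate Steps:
W(Z) = 7 (W(Z) = 6 + Z/Z = 6 + 1 = 7)
Q(j, l) = 7*j + 7*l (Q(j, l) = 7*(l + j) = 7*(j + l) = 7*j + 7*l)
-3607*Q(25, 0) = -3607*(7*25 + 7*0) = -3607*(175 + 0) = -3607*175 = -631225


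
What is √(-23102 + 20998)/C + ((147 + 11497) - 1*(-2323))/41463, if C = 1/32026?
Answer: 13967/41463 + 64052*I*√526 ≈ 0.33685 + 1.469e+6*I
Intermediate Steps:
C = 1/32026 ≈ 3.1225e-5
√(-23102 + 20998)/C + ((147 + 11497) - 1*(-2323))/41463 = √(-23102 + 20998)/(1/32026) + ((147 + 11497) - 1*(-2323))/41463 = √(-2104)*32026 + (11644 + 2323)*(1/41463) = (2*I*√526)*32026 + 13967*(1/41463) = 64052*I*√526 + 13967/41463 = 13967/41463 + 64052*I*√526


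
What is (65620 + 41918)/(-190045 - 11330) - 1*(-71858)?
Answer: 4823432404/67125 ≈ 71858.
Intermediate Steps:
(65620 + 41918)/(-190045 - 11330) - 1*(-71858) = 107538/(-201375) + 71858 = 107538*(-1/201375) + 71858 = -35846/67125 + 71858 = 4823432404/67125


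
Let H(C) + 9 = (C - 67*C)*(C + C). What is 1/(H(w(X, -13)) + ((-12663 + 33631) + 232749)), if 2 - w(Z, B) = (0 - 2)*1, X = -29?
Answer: 1/251596 ≈ 3.9746e-6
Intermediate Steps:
w(Z, B) = 4 (w(Z, B) = 2 - (0 - 2) = 2 - (-2) = 2 - 1*(-2) = 2 + 2 = 4)
H(C) = -9 - 132*C² (H(C) = -9 + (C - 67*C)*(C + C) = -9 + (-66*C)*(2*C) = -9 - 132*C²)
1/(H(w(X, -13)) + ((-12663 + 33631) + 232749)) = 1/((-9 - 132*4²) + ((-12663 + 33631) + 232749)) = 1/((-9 - 132*16) + (20968 + 232749)) = 1/((-9 - 2112) + 253717) = 1/(-2121 + 253717) = 1/251596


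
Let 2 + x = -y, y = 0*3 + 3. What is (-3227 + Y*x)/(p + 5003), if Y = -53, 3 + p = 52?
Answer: -1481/2526 ≈ -0.58630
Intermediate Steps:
p = 49 (p = -3 + 52 = 49)
y = 3 (y = 0 + 3 = 3)
x = -5 (x = -2 - 1*3 = -2 - 3 = -5)
(-3227 + Y*x)/(p + 5003) = (-3227 - 53*(-5))/(49 + 5003) = (-3227 + 265)/5052 = -2962*1/5052 = -1481/2526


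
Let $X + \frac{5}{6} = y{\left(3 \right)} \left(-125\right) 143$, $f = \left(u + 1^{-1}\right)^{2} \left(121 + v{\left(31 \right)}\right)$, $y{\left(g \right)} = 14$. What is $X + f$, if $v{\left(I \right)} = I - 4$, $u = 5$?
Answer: $- \frac{1469537}{6} \approx -2.4492 \cdot 10^{5}$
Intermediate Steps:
$v{\left(I \right)} = -4 + I$ ($v{\left(I \right)} = I - 4 = -4 + I$)
$f = 5328$ ($f = \left(5 + 1^{-1}\right)^{2} \left(121 + \left(-4 + 31\right)\right) = \left(5 + 1\right)^{2} \left(121 + 27\right) = 6^{2} \cdot 148 = 36 \cdot 148 = 5328$)
$X = - \frac{1501505}{6}$ ($X = - \frac{5}{6} + 14 \left(-125\right) 143 = - \frac{5}{6} - 250250 = - \frac{1501505}{6} \approx -2.5025 \cdot 10^{5}$)
$X + f = - \frac{1501505}{6} + 5328 = - \frac{1469537}{6}$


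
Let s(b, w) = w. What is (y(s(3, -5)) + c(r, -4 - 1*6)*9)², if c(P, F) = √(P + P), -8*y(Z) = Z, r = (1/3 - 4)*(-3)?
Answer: 114073/64 + 45*√22/4 ≈ 1835.2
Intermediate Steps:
r = 11 (r = (⅓ - 4)*(-3) = -11/3*(-3) = 11)
y(Z) = -Z/8
c(P, F) = √2*√P (c(P, F) = √(2*P) = √2*√P)
(y(s(3, -5)) + c(r, -4 - 1*6)*9)² = (-⅛*(-5) + (√2*√11)*9)² = (5/8 + √22*9)² = (5/8 + 9*√22)²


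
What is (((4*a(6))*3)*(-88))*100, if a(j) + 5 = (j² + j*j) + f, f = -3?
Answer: -6758400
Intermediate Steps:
a(j) = -8 + 2*j² (a(j) = -5 + ((j² + j*j) - 3) = -5 + ((j² + j²) - 3) = -5 + (2*j² - 3) = -5 + (-3 + 2*j²) = -8 + 2*j²)
(((4*a(6))*3)*(-88))*100 = (((4*(-8 + 2*6²))*3)*(-88))*100 = (((4*(-8 + 2*36))*3)*(-88))*100 = (((4*(-8 + 72))*3)*(-88))*100 = (((4*64)*3)*(-88))*100 = ((256*3)*(-88))*100 = (768*(-88))*100 = -67584*100 = -6758400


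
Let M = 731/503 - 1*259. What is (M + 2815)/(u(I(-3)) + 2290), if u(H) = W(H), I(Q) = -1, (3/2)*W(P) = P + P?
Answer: 3859197/3453598 ≈ 1.1174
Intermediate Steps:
W(P) = 4*P/3 (W(P) = 2*(P + P)/3 = 2*(2*P)/3 = 4*P/3)
M = -129546/503 (M = 731*(1/503) - 259 = 731/503 - 259 = -129546/503 ≈ -257.55)
u(H) = 4*H/3
(M + 2815)/(u(I(-3)) + 2290) = (-129546/503 + 2815)/((4/3)*(-1) + 2290) = 1286399/(503*(-4/3 + 2290)) = 1286399/(503*(6866/3)) = (1286399/503)*(3/6866) = 3859197/3453598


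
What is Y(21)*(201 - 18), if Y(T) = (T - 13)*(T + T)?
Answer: 61488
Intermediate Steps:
Y(T) = 2*T*(-13 + T) (Y(T) = (-13 + T)*(2*T) = 2*T*(-13 + T))
Y(21)*(201 - 18) = (2*21*(-13 + 21))*(201 - 18) = (2*21*8)*183 = 336*183 = 61488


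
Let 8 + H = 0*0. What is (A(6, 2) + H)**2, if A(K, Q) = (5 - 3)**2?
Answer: 16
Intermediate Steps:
H = -8 (H = -8 + 0*0 = -8 + 0 = -8)
A(K, Q) = 4 (A(K, Q) = 2**2 = 4)
(A(6, 2) + H)**2 = (4 - 8)**2 = (-4)**2 = 16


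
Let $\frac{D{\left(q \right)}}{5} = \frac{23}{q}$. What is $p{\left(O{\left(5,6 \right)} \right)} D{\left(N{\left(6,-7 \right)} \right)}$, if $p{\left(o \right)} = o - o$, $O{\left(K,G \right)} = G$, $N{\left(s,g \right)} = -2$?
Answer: $0$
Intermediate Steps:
$p{\left(o \right)} = 0$
$D{\left(q \right)} = \frac{115}{q}$ ($D{\left(q \right)} = 5 \frac{23}{q} = \frac{115}{q}$)
$p{\left(O{\left(5,6 \right)} \right)} D{\left(N{\left(6,-7 \right)} \right)} = 0 \frac{115}{-2} = 0 \cdot 115 \left(- \frac{1}{2}\right) = 0 \left(- \frac{115}{2}\right) = 0$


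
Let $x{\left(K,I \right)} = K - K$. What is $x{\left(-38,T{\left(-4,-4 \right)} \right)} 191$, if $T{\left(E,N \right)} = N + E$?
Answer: $0$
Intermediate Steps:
$T{\left(E,N \right)} = E + N$
$x{\left(K,I \right)} = 0$
$x{\left(-38,T{\left(-4,-4 \right)} \right)} 191 = 0 \cdot 191 = 0$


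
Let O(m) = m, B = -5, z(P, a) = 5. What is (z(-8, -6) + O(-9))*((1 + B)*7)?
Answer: 112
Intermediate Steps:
(z(-8, -6) + O(-9))*((1 + B)*7) = (5 - 9)*((1 - 5)*7) = -(-16)*7 = -4*(-28) = 112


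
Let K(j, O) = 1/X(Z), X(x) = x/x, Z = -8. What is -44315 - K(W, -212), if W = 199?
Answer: -44316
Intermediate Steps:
X(x) = 1
K(j, O) = 1 (K(j, O) = 1/1 = 1)
-44315 - K(W, -212) = -44315 - 1*1 = -44315 - 1 = -44316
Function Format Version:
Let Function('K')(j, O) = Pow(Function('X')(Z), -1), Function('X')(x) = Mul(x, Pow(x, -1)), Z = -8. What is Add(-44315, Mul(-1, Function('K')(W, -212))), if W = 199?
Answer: -44316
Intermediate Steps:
Function('X')(x) = 1
Function('K')(j, O) = 1 (Function('K')(j, O) = Pow(1, -1) = 1)
Add(-44315, Mul(-1, Function('K')(W, -212))) = Add(-44315, Mul(-1, 1)) = Add(-44315, -1) = -44316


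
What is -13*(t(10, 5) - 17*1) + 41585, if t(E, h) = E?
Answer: 41676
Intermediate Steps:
-13*(t(10, 5) - 17*1) + 41585 = -13*(10 - 17*1) + 41585 = -13*(10 - 17) + 41585 = -13*(-7) + 41585 = 91 + 41585 = 41676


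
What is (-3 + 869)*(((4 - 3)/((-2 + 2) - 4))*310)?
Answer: -67115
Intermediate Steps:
(-3 + 869)*(((4 - 3)/((-2 + 2) - 4))*310) = 866*((1/(0 - 4))*310) = 866*((1/(-4))*310) = 866*((1*(-1/4))*310) = 866*(-1/4*310) = 866*(-155/2) = -67115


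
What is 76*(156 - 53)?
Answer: 7828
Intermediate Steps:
76*(156 - 53) = 76*103 = 7828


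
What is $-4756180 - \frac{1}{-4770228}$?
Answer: $- \frac{22688063009039}{4770228} \approx -4.7562 \cdot 10^{6}$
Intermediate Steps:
$-4756180 - \frac{1}{-4770228} = -4756180 - - \frac{1}{4770228} = -4756180 + \frac{1}{4770228} = - \frac{22688063009039}{4770228}$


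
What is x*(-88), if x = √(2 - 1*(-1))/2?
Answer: -44*√3 ≈ -76.210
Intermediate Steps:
x = √3/2 (x = √(2 + 1)*(½) = √3*(½) = √3/2 ≈ 0.86602)
x*(-88) = (√3/2)*(-88) = -44*√3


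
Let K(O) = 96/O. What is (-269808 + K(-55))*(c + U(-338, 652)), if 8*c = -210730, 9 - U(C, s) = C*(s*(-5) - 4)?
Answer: 16762209352188/55 ≈ 3.0477e+11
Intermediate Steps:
U(C, s) = 9 - C*(-4 - 5*s) (U(C, s) = 9 - C*(s*(-5) - 4) = 9 - C*(-5*s - 4) = 9 - C*(-4 - 5*s))
c = -105365/4 (c = (⅛)*(-210730) = -105365/4 ≈ -26341.)
(-269808 + K(-55))*(c + U(-338, 652)) = (-269808 + 96/(-55))*(-105365/4 + (9 + 4*(-338) + 5*(-338)*652)) = (-269808 + 96*(-1/55))*(-105365/4 + (9 - 1352 - 1101880)) = (-269808 - 96/55)*(-105365/4 - 1103223) = -14839536/55*(-4518257/4) = 16762209352188/55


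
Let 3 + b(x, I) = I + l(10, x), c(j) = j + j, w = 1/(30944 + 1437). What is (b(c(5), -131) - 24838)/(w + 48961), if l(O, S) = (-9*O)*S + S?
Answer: -418718711/792703071 ≈ -0.52822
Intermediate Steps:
l(O, S) = S - 9*O*S (l(O, S) = -9*O*S + S = S - 9*O*S)
w = 1/32381 ≈ 3.0882e-5
c(j) = 2*j
b(x, I) = -3 + I - 89*x (b(x, I) = -3 + (I + x*(1 - 9*10)) = -3 + (I + x*(1 - 90)) = -3 + (I + x*(-89)) = -3 + (I - 89*x) = -3 + I - 89*x)
(b(c(5), -131) - 24838)/(w + 48961) = ((-3 - 131 - 178*5) - 24838)/(1/32381 + 48961) = ((-3 - 131 - 89*10) - 24838)/(1585406142/32381) = ((-3 - 131 - 890) - 24838)*(32381/1585406142) = (-1024 - 24838)*(32381/1585406142) = -25862*32381/1585406142 = -418718711/792703071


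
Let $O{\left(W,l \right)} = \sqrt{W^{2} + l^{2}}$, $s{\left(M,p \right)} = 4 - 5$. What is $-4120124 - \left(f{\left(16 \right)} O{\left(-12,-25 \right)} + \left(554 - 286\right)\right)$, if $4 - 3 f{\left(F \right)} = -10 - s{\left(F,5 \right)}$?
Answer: $-4120392 - \frac{13 \sqrt{769}}{3} \approx -4.1205 \cdot 10^{6}$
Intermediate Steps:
$s{\left(M,p \right)} = -1$
$f{\left(F \right)} = \frac{13}{3}$ ($f{\left(F \right)} = \frac{4}{3} - \frac{-10 - -1}{3} = \frac{4}{3} - \frac{-10 + 1}{3} = \frac{4}{3} - -3 = \frac{4}{3} + 3 = \frac{13}{3}$)
$-4120124 - \left(f{\left(16 \right)} O{\left(-12,-25 \right)} + \left(554 - 286\right)\right) = -4120124 - \left(\frac{13 \sqrt{\left(-12\right)^{2} + \left(-25\right)^{2}}}{3} + \left(554 - 286\right)\right) = -4120124 - \left(\frac{13 \sqrt{144 + 625}}{3} + \left(554 - 286\right)\right) = -4120124 - \left(\frac{13 \sqrt{769}}{3} + 268\right) = -4120124 - \left(268 + \frac{13 \sqrt{769}}{3}\right) = -4120392 - \frac{13 \sqrt{769}}{3}$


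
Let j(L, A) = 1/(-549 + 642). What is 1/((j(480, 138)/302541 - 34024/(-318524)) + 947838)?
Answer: 2240522740503/2123652832640440523 ≈ 1.0550e-6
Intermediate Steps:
j(L, A) = 1/93
1/((j(480, 138)/302541 - 34024/(-318524)) + 947838) = 1/(((1/93)/302541 - 34024/(-318524)) + 947838) = 1/(((1/93)*(1/302541) - 34024*(-1/318524)) + 947838) = 1/((1/28136313 + 8506/79631) + 947838) = 1/(239327558009/2240522740503 + 947838) = 1/(2123652832640440523/2240522740503) = 2240522740503/2123652832640440523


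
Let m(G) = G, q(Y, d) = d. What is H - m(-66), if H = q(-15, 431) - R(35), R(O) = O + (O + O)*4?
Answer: 182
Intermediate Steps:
R(O) = 9*O (R(O) = O + (2*O)*4 = O + 8*O = 9*O)
H = 116 (H = 431 - 9*35 = 431 - 1*315 = 431 - 315 = 116)
H - m(-66) = 116 - 1*(-66) = 116 + 66 = 182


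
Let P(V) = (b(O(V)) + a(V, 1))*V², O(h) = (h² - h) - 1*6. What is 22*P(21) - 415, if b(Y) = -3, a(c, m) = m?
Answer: -19819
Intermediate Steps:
O(h) = -6 + h² - h (O(h) = (h² - h) - 6 = -6 + h² - h)
P(V) = -2*V² (P(V) = (-3 + 1)*V² = -2*V²)
22*P(21) - 415 = 22*(-2*21²) - 415 = 22*(-2*441) - 415 = 22*(-882) - 415 = -19404 - 415 = -19819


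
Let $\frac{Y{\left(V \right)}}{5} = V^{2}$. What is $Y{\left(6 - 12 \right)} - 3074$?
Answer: $-2894$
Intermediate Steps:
$Y{\left(V \right)} = 5 V^{2}$
$Y{\left(6 - 12 \right)} - 3074 = 5 \left(6 - 12\right)^{2} - 3074 = 5 \left(-6\right)^{2} - 3074 = 5 \cdot 36 - 3074 = 180 - 3074 = -2894$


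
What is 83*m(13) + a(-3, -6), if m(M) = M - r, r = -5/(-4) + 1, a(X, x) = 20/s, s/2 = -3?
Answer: 10667/12 ≈ 888.92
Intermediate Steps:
s = -6 (s = 2*(-3) = -6)
a(X, x) = -10/3 (a(X, x) = 20/(-6) = 20*(-⅙) = -10/3)
r = 9/4 (r = -¼*(-5) + 1 = 5/4 + 1 = 9/4 ≈ 2.2500)
m(M) = -9/4 + M (m(M) = M - 1*9/4 = M - 9/4 = -9/4 + M)
83*m(13) + a(-3, -6) = 83*(-9/4 + 13) - 10/3 = 83*(43/4) - 10/3 = 3569/4 - 10/3 = 10667/12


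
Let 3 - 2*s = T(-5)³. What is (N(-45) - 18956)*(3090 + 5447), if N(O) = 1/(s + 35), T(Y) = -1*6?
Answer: -46768093434/289 ≈ -1.6183e+8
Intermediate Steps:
T(Y) = -6
s = 219/2 (s = 3/2 - ½*(-6)³ = 3/2 - ½*(-216) = 3/2 + 108 = 219/2 ≈ 109.50)
N(O) = 2/289 (N(O) = 1/(219/2 + 35) = 1/(289/2) = 2/289)
(N(-45) - 18956)*(3090 + 5447) = (2/289 - 18956)*(3090 + 5447) = -5478282/289*8537 = -46768093434/289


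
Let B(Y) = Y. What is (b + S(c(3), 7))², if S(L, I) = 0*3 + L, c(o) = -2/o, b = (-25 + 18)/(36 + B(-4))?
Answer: 7225/9216 ≈ 0.78396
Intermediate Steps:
b = -7/32 (b = (-25 + 18)/(36 - 4) = -7/32 ≈ -0.21875)
S(L, I) = L (S(L, I) = 0 + L = L)
(b + S(c(3), 7))² = (-7/32 - 2/3)² = (-7/32 - 2*⅓)² = (-7/32 - ⅔)² = (-85/96)² = 7225/9216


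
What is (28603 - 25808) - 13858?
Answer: -11063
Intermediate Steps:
(28603 - 25808) - 13858 = 2795 - 13858 = -11063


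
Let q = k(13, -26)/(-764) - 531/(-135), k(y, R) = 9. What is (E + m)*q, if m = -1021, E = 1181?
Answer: 359528/573 ≈ 627.45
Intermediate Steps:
q = 44941/11460 (q = 9/(-764) - 531/(-135) = 9*(-1/764) - 531*(-1/135) = -9/764 + 59/15 = 44941/11460 ≈ 3.9216)
(E + m)*q = (1181 - 1021)*(44941/11460) = 160*(44941/11460) = 359528/573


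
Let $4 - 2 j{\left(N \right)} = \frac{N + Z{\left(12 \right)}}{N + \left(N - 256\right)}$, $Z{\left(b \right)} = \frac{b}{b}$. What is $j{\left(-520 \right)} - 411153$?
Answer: $- \frac{355234637}{864} \approx -4.1115 \cdot 10^{5}$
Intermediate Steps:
$Z{\left(b \right)} = 1$
$j{\left(N \right)} = 2 - \frac{1 + N}{2 \left(-256 + 2 N\right)}$ ($j{\left(N \right)} = 2 - \frac{\left(N + 1\right) \frac{1}{N + \left(N - 256\right)}}{2} = 2 - \frac{\left(1 + N\right) \frac{1}{N + \left(-256 + N\right)}}{2} = 2 - \frac{\left(1 + N\right) \frac{1}{-256 + 2 N}}{2} = 2 - \frac{\frac{1}{-256 + 2 N} \left(1 + N\right)}{2} = 2 - \frac{1 + N}{2 \left(-256 + 2 N\right)}$)
$j{\left(-520 \right)} - 411153 = \frac{-1025 + 7 \left(-520\right)}{4 \left(-128 - 520\right)} - 411153 = \frac{-1025 - 3640}{4 \left(-648\right)} - 411153 = \frac{1}{4} \left(- \frac{1}{648}\right) \left(-4665\right) - 411153 = \frac{1555}{864} - 411153 = - \frac{355234637}{864}$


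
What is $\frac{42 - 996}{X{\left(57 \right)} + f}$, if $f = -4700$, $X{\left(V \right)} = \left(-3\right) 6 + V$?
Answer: $\frac{954}{4661} \approx 0.20468$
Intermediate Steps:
$X{\left(V \right)} = -18 + V$
$\frac{42 - 996}{X{\left(57 \right)} + f} = \frac{42 - 996}{\left(-18 + 57\right) - 4700} = - \frac{954}{39 - 4700} = - \frac{954}{-4661} = \left(-954\right) \left(- \frac{1}{4661}\right) = \frac{954}{4661}$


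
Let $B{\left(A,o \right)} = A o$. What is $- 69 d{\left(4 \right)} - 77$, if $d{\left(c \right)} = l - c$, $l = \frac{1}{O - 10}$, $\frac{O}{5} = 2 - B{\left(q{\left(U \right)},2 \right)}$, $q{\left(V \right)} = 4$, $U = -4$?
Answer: $\frac{8029}{40} \approx 200.73$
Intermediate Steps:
$O = -30$ ($O = 5 \left(2 - 4 \cdot 2\right) = 5 \left(2 - 8\right) = 5 \left(-6\right) = -30$)
$l = - \frac{1}{40}$ ($l = \frac{1}{-30 - 10} = \frac{1}{-40} = - \frac{1}{40} \approx -0.025$)
$d{\left(c \right)} = - \frac{1}{40} - c$
$- 69 d{\left(4 \right)} - 77 = - 69 \left(- \frac{1}{40} - 4\right) - 77 = \left(-69\right) \left(- \frac{161}{40}\right) - 77 = \frac{11109}{40} - 77 = \frac{8029}{40}$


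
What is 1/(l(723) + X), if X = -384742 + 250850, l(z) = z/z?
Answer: -1/133891 ≈ -7.4688e-6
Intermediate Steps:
l(z) = 1
X = -133892
1/(l(723) + X) = 1/(1 - 133892) = 1/(-133891) = -1/133891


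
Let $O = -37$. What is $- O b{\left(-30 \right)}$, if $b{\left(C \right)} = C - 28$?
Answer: $-2146$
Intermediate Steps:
$b{\left(C \right)} = -28 + C$
$- O b{\left(-30 \right)} = - \left(-37\right) \left(-28 - 30\right) = - \left(-37\right) \left(-58\right) = \left(-1\right) 2146 = -2146$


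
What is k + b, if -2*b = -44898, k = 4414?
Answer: 26863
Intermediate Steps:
b = 22449 (b = -½*(-44898) = 22449)
k + b = 4414 + 22449 = 26863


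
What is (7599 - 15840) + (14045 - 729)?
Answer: 5075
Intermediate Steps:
(7599 - 15840) + (14045 - 729) = -8241 + 13316 = 5075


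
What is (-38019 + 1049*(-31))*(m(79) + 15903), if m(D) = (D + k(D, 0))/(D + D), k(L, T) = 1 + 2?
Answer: -88622391364/79 ≈ -1.1218e+9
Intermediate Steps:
k(L, T) = 3
m(D) = (3 + D)/(2*D) (m(D) = (D + 3)/(D + D) = (3 + D)/((2*D)) = (3 + D)*(1/(2*D)) = (3 + D)/(2*D))
(-38019 + 1049*(-31))*(m(79) + 15903) = (-38019 + 1049*(-31))*((1/2)*(3 + 79)/79 + 15903) = (-38019 - 32519)*((1/2)*(1/79)*82 + 15903) = -70538*(41/79 + 15903) = -70538*1256378/79 = -88622391364/79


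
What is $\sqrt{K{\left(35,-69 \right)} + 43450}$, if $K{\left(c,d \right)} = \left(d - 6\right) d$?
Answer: $5 \sqrt{1945} \approx 220.51$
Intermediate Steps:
$K{\left(c,d \right)} = d \left(-6 + d\right)$ ($K{\left(c,d \right)} = \left(-6 + d\right) d = d \left(-6 + d\right)$)
$\sqrt{K{\left(35,-69 \right)} + 43450} = \sqrt{- 69 \left(-6 - 69\right) + 43450} = \sqrt{\left(-69\right) \left(-75\right) + 43450} = \sqrt{5175 + 43450} = \sqrt{48625} = 5 \sqrt{1945}$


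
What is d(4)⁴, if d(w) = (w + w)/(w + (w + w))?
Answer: 16/81 ≈ 0.19753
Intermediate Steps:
d(w) = ⅔ (d(w) = (2*w)/(w + 2*w) = (2*w)/((3*w)) = (2*w)*(1/(3*w)) = ⅔)
d(4)⁴ = (⅔)⁴ = 16/81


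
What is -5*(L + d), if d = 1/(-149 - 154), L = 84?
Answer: -127255/303 ≈ -419.98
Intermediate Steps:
d = -1/303 (d = 1/(-303) = -1/303 ≈ -0.0033003)
-5*(L + d) = -5*(84 - 1/303) = -5*25451/303 = -127255/303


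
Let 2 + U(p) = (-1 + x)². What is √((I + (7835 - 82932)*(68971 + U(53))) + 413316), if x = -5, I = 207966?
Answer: I*√5181447203 ≈ 71982.0*I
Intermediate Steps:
U(p) = 34 (U(p) = -2 + (-1 - 5)² = -2 + (-6)² = -2 + 36 = 34)
√((I + (7835 - 82932)*(68971 + U(53))) + 413316) = √((207966 + (7835 - 82932)*(68971 + 34)) + 413316) = √((207966 - 75097*69005) + 413316) = √((207966 - 5182068485) + 413316) = √(-5181860519 + 413316) = √(-5181447203) = I*√5181447203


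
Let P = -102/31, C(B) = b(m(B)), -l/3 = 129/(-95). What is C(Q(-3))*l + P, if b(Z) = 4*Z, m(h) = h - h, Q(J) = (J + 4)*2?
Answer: -102/31 ≈ -3.2903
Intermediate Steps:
Q(J) = 8 + 2*J (Q(J) = (4 + J)*2 = 8 + 2*J)
m(h) = 0
l = 387/95 (l = -387/(-95) = -387*(-1)/95 = -3*(-129/95) = 387/95 ≈ 4.0737)
C(B) = 0 (C(B) = 4*0 = 0)
P = -102/31 (P = -102*1/31 = -102/31 ≈ -3.2903)
C(Q(-3))*l + P = 0*(387/95) - 102/31 = 0 - 102/31 = -102/31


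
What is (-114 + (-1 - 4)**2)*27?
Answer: -2403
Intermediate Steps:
(-114 + (-1 - 4)**2)*27 = (-114 + (-5)**2)*27 = (-114 + 25)*27 = -89*27 = -2403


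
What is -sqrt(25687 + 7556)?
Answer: -sqrt(33243) ≈ -182.33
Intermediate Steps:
-sqrt(25687 + 7556) = -sqrt(33243)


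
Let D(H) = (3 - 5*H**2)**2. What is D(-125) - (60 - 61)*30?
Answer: 6103046914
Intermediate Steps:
D(-125) - (60 - 61)*30 = (-3 + 5*(-125)**2)**2 - (60 - 61)*30 = (-3 + 5*15625)**2 - (-1)*30 = (-3 + 78125)**2 - 1*(-30) = 78122**2 + 30 = 6103046884 + 30 = 6103046914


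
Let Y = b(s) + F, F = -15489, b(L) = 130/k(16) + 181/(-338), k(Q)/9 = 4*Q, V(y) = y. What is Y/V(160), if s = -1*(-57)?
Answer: -753895687/7787520 ≈ -96.808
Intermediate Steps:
k(Q) = 36*Q (k(Q) = 9*(4*Q) = 36*Q)
s = 57
b(L) = -15079/48672 (b(L) = 130/((36*16)) + 181/(-338) = 130/576 + 181*(-1/338) = 130*(1/576) - 181/338 = 65/288 - 181/338 = -15079/48672)
Y = -753895687/48672 (Y = -15079/48672 - 15489 = -753895687/48672 ≈ -15489.)
Y/V(160) = -753895687/48672/160 = -753895687/48672*1/160 = -753895687/7787520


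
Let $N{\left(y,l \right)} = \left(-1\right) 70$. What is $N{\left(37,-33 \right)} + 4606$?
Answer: $4536$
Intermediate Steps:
$N{\left(y,l \right)} = -70$
$N{\left(37,-33 \right)} + 4606 = -70 + 4606 = 4536$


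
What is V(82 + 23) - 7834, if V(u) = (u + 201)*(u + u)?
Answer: 56426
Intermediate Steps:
V(u) = 2*u*(201 + u) (V(u) = (201 + u)*(2*u) = 2*u*(201 + u))
V(82 + 23) - 7834 = 2*(82 + 23)*(201 + (82 + 23)) - 7834 = 2*105*(201 + 105) - 7834 = 2*105*306 - 7834 = 64260 - 7834 = 56426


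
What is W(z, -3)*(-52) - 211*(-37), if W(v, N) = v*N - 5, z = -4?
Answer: 7443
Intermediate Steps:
W(v, N) = -5 + N*v (W(v, N) = N*v - 5 = -5 + N*v)
W(z, -3)*(-52) - 211*(-37) = (-5 - 3*(-4))*(-52) - 211*(-37) = (-5 + 12)*(-52) + 7807 = 7*(-52) + 7807 = -364 + 7807 = 7443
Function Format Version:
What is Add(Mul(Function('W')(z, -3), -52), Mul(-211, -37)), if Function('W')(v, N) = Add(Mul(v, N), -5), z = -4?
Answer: 7443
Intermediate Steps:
Function('W')(v, N) = Add(-5, Mul(N, v)) (Function('W')(v, N) = Add(Mul(N, v), -5) = Add(-5, Mul(N, v)))
Add(Mul(Function('W')(z, -3), -52), Mul(-211, -37)) = Add(Mul(Add(-5, Mul(-3, -4)), -52), Mul(-211, -37)) = Add(Mul(Add(-5, 12), -52), 7807) = Add(Mul(7, -52), 7807) = Add(-364, 7807) = 7443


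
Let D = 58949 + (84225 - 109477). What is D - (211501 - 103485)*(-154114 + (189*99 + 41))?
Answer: 14621295489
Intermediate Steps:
D = 33697 (D = 58949 - 25252 = 33697)
D - (211501 - 103485)*(-154114 + (189*99 + 41)) = 33697 - (211501 - 103485)*(-154114 + (189*99 + 41)) = 33697 - 108016*(-154114 + (18711 + 41)) = 33697 - 108016*(-154114 + 18752) = 33697 - 108016*(-135362) = 33697 - 1*(-14621261792) = 33697 + 14621261792 = 14621295489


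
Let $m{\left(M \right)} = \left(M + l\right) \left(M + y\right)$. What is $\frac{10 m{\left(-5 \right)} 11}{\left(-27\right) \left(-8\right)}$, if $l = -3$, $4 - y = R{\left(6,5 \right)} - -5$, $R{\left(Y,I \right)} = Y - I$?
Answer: $\frac{770}{27} \approx 28.519$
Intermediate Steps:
$y = -2$ ($y = 4 - \left(\left(6 - 5\right) - -5\right) = 4 - \left(\left(6 - 5\right) + 5\right) = 4 - \left(1 + 5\right) = 4 - 6 = -2$)
$m{\left(M \right)} = \left(-3 + M\right) \left(-2 + M\right)$ ($m{\left(M \right)} = \left(M - 3\right) \left(M - 2\right) = \left(-3 + M\right) \left(-2 + M\right)$)
$\frac{10 m{\left(-5 \right)} 11}{\left(-27\right) \left(-8\right)} = \frac{10 \left(6 + \left(-5\right)^{2} - -25\right) 11}{\left(-27\right) \left(-8\right)} = \frac{10 \left(6 + 25 + 25\right) 11}{216} = 10 \cdot 56 \cdot 11 \cdot \frac{1}{216} = 560 \cdot 11 \cdot \frac{1}{216} = 6160 \cdot \frac{1}{216} = \frac{770}{27}$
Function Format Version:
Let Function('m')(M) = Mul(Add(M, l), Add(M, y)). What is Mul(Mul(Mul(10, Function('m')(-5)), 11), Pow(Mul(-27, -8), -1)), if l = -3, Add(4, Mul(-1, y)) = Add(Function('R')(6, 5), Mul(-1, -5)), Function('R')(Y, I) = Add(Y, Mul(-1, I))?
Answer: Rational(770, 27) ≈ 28.519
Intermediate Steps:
y = -2 (y = Add(4, Mul(-1, Add(Add(6, Mul(-1, 5)), Mul(-1, -5)))) = Add(4, Mul(-1, Add(Add(6, -5), 5))) = Add(4, Mul(-1, Add(1, 5))) = Add(4, Mul(-1, 6)) = Add(4, -6) = -2)
Function('m')(M) = Mul(Add(-3, M), Add(-2, M)) (Function('m')(M) = Mul(Add(M, -3), Add(M, -2)) = Mul(Add(-3, M), Add(-2, M)))
Mul(Mul(Mul(10, Function('m')(-5)), 11), Pow(Mul(-27, -8), -1)) = Mul(Mul(Mul(10, Add(6, Pow(-5, 2), Mul(-5, -5))), 11), Pow(Mul(-27, -8), -1)) = Mul(Mul(Mul(10, Add(6, 25, 25)), 11), Pow(216, -1)) = Mul(Mul(Mul(10, 56), 11), Rational(1, 216)) = Mul(Mul(560, 11), Rational(1, 216)) = Mul(6160, Rational(1, 216)) = Rational(770, 27)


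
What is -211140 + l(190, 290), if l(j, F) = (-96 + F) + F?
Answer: -210656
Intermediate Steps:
l(j, F) = -96 + 2*F
-211140 + l(190, 290) = -211140 + (-96 + 2*290) = -211140 + (-96 + 580) = -211140 + 484 = -210656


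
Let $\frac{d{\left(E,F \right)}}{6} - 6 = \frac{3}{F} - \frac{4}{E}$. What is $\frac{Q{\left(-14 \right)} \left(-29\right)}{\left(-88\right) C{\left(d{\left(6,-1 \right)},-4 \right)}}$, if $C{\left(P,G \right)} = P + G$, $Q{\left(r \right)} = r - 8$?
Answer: $- \frac{29}{40} \approx -0.725$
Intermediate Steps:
$Q{\left(r \right)} = -8 + r$
$d{\left(E,F \right)} = 36 - \frac{24}{E} + \frac{18}{F}$ ($d{\left(E,F \right)} = 36 + 6 \left(\frac{3}{F} - \frac{4}{E}\right) = 36 + 6 \left(- \frac{4}{E} + \frac{3}{F}\right) = 36 + \left(- \frac{24}{E} + \frac{18}{F}\right) = 36 - \frac{24}{E} + \frac{18}{F}$)
$C{\left(P,G \right)} = G + P$
$\frac{Q{\left(-14 \right)} \left(-29\right)}{\left(-88\right) C{\left(d{\left(6,-1 \right)},-4 \right)}} = \frac{\left(-8 - 14\right) \left(-29\right)}{\left(-88\right) \left(-4 + \left(36 - \frac{24}{6} + \frac{18}{-1}\right)\right)} = \frac{\left(-22\right) \left(-29\right)}{\left(-88\right) \left(-4 + \left(36 - 4 + 18 \left(-1\right)\right)\right)} = \frac{638}{\left(-88\right) \left(-4 - -14\right)} = \frac{638}{\left(-88\right) \left(-4 + 14\right)} = \frac{638}{\left(-88\right) 10} = \frac{638}{-880} = 638 \left(- \frac{1}{880}\right) = - \frac{29}{40}$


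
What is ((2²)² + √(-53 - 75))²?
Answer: 128 + 256*I*√2 ≈ 128.0 + 362.04*I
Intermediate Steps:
((2²)² + √(-53 - 75))² = (4² + √(-128))² = (16 + 8*I*√2)²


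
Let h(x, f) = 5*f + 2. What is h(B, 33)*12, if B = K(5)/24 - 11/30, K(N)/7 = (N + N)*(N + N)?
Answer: 2004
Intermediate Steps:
K(N) = 28*N² (K(N) = 7*((N + N)*(N + N)) = 7*((2*N)*(2*N)) = 7*(4*N²) = 28*N²)
B = 144/5 (B = (28*5²)/24 - 11/30 = (28*25)*(1/24) - 11*1/30 = 700*(1/24) - 11/30 = 175/6 - 11/30 = 144/5 ≈ 28.800)
h(x, f) = 2 + 5*f
h(B, 33)*12 = (2 + 5*33)*12 = (2 + 165)*12 = 167*12 = 2004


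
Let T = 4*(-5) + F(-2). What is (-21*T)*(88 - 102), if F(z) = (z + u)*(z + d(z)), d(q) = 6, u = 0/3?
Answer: -8232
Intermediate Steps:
u = 0 (u = 0*(1/3) = 0)
F(z) = z*(6 + z) (F(z) = (z + 0)*(z + 6) = z*(6 + z))
T = -28 (T = 4*(-5) - 2*(6 - 2) = -20 - 2*4 = -20 - 8 = -28)
(-21*T)*(88 - 102) = (-21*(-28))*(88 - 102) = 588*(-14) = -8232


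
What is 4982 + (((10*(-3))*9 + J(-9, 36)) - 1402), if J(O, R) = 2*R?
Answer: 3382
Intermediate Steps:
4982 + (((10*(-3))*9 + J(-9, 36)) - 1402) = 4982 + (((10*(-3))*9 + 2*36) - 1402) = 4982 + ((-30*9 + 72) - 1402) = 4982 + ((-270 + 72) - 1402) = 4982 + (-198 - 1402) = 4982 - 1600 = 3382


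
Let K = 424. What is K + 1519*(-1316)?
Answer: -1998580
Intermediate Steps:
K + 1519*(-1316) = 424 + 1519*(-1316) = 424 - 1999004 = -1998580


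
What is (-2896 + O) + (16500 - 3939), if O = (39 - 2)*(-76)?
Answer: 6853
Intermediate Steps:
O = -2812 (O = 37*(-76) = -2812)
(-2896 + O) + (16500 - 3939) = (-2896 - 2812) + (16500 - 3939) = -5708 + 12561 = 6853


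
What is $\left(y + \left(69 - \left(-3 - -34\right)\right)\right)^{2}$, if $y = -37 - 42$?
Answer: $1681$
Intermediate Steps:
$y = -79$ ($y = -37 - 42 = -79$)
$\left(y + \left(69 - \left(-3 - -34\right)\right)\right)^{2} = \left(-79 + \left(69 - \left(-3 - -34\right)\right)\right)^{2} = \left(-79 + \left(69 - \left(-3 + 34\right)\right)\right)^{2} = \left(-79 + \left(69 - 31\right)\right)^{2} = \left(-79 + 38\right)^{2} = \left(-41\right)^{2} = 1681$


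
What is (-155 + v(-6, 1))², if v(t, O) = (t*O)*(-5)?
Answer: 15625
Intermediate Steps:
v(t, O) = -5*O*t (v(t, O) = (O*t)*(-5) = -5*O*t)
(-155 + v(-6, 1))² = (-155 - 5*1*(-6))² = (-155 + 30)² = (-125)² = 15625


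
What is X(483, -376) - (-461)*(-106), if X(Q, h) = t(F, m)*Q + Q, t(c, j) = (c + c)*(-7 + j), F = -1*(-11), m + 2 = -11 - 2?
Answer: -282155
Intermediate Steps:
m = -15 (m = -2 + (-11 - 2) = -2 - 13 = -15)
F = 11
t(c, j) = 2*c*(-7 + j) (t(c, j) = (2*c)*(-7 + j) = 2*c*(-7 + j))
X(Q, h) = -483*Q (X(Q, h) = (2*11*(-7 - 15))*Q + Q = (2*11*(-22))*Q + Q = -484*Q + Q = -483*Q)
X(483, -376) - (-461)*(-106) = -483*483 - (-461)*(-106) = -233289 - 1*48866 = -233289 - 48866 = -282155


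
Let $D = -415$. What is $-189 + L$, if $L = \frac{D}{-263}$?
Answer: $- \frac{49292}{263} \approx -187.42$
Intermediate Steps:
$L = \frac{415}{263}$ ($L = - \frac{415}{-263} = \left(-415\right) \left(- \frac{1}{263}\right) = \frac{415}{263} \approx 1.5779$)
$-189 + L = -189 + \frac{415}{263} = - \frac{49292}{263}$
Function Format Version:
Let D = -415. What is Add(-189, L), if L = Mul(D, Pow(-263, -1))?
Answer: Rational(-49292, 263) ≈ -187.42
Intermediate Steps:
L = Rational(415, 263) (L = Mul(-415, Pow(-263, -1)) = Mul(-415, Rational(-1, 263)) = Rational(415, 263) ≈ 1.5779)
Add(-189, L) = Add(-189, Rational(415, 263)) = Rational(-49292, 263)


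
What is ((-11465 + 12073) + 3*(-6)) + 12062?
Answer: 12652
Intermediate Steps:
((-11465 + 12073) + 3*(-6)) + 12062 = (608 - 18) + 12062 = 590 + 12062 = 12652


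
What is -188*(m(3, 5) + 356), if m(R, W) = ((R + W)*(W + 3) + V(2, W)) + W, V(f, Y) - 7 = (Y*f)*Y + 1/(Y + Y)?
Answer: -453174/5 ≈ -90635.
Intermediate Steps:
V(f, Y) = 7 + 1/(2*Y) + f*Y**2 (V(f, Y) = 7 + ((Y*f)*Y + 1/(Y + Y)) = 7 + (f*Y**2 + 1/(2*Y)) = 7 + (1/(2*Y) + f*Y**2) = 7 + 1/(2*Y) + f*Y**2)
m(R, W) = 7 + W + 1/(2*W) + 2*W**2 + (3 + W)*(R + W) (m(R, W) = ((R + W)*(W + 3) + (7 + 1/(2*W) + 2*W**2)) + W = ((R + W)*(3 + W) + (7 + 1/(2*W) + 2*W**2)) + W = ((3 + W)*(R + W) + (7 + 1/(2*W) + 2*W**2)) + W = (7 + 1/(2*W) + 2*W**2 + (3 + W)*(R + W)) + W = 7 + W + 1/(2*W) + 2*W**2 + (3 + W)*(R + W))
-188*(m(3, 5) + 356) = -188*((7 + (1/2)/5 + 3*3 + 3*5**2 + 4*5 + 3*5) + 356) = -188*((7 + (1/2)*(1/5) + 9 + 3*25 + 20 + 15) + 356) = -188*((7 + 1/10 + 9 + 75 + 20 + 15) + 356) = -188*(1261/10 + 356) = -188*4821/10 = -453174/5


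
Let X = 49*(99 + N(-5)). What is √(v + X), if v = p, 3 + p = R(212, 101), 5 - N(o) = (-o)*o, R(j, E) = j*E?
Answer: √27730 ≈ 166.52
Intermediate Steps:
R(j, E) = E*j
N(o) = 5 + o² (N(o) = 5 - (-o)*o = 5 - (-1)*o² = 5 + o²)
p = 21409 (p = -3 + 101*212 = -3 + 21412 = 21409)
v = 21409
X = 6321 (X = 49*(99 + (5 + (-5)²)) = 49*(99 + (5 + 25)) = 49*(99 + 30) = 49*129 = 6321)
√(v + X) = √(21409 + 6321) = √27730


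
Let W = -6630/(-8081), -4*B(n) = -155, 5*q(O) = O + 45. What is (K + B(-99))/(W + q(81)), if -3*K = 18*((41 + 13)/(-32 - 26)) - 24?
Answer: 245298755/121957296 ≈ 2.0113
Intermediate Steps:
q(O) = 9 + O/5 (q(O) = (O + 45)/5 = (45 + O)/5 = 9 + O/5)
B(n) = 155/4 (B(n) = -¼*(-155) = 155/4)
W = 6630/8081 (W = -6630*(-1/8081) = 6630/8081 ≈ 0.82044)
K = 394/29 (K = -(18*((41 + 13)/(-32 - 26)) - 24)/3 = -(18*(54/(-58)) - 24)/3 = -(18*(54*(-1/58)) - 24)/3 = -(18*(-27/29) - 24)/3 = -(-486/29 - 24)/3 = -⅓*(-1182/29) = 394/29 ≈ 13.586)
(K + B(-99))/(W + q(81)) = (394/29 + 155/4)/(6630/8081 + (9 + (⅕)*81)) = 6071/(116*(6630/8081 + (9 + 81/5))) = 6071/(116*(6630/8081 + 126/5)) = 6071/(116*(1051356/40405)) = (6071/116)*(40405/1051356) = 245298755/121957296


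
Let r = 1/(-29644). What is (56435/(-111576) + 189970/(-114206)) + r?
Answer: -102426460847897/47217884594808 ≈ -2.1692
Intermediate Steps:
r = -1/29644 ≈ -3.3734e-5
(56435/(-111576) + 189970/(-114206)) + r = (56435/(-111576) + 189970/(-114206)) - 1/29644 = (56435*(-1/111576) + 189970*(-1/114206)) - 1/29644 = (-56435/111576 - 94985/57103) - 1/29644 = -13820654165/6371324328 - 1/29644 = -102426460847897/47217884594808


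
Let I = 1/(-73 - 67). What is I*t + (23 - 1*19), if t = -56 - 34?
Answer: 65/14 ≈ 4.6429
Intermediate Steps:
t = -90
I = -1/140 (I = 1/(-140) = -1/140 ≈ -0.0071429)
I*t + (23 - 1*19) = -1/140*(-90) + (23 - 1*19) = 9/14 + (23 - 19) = 9/14 + 4 = 65/14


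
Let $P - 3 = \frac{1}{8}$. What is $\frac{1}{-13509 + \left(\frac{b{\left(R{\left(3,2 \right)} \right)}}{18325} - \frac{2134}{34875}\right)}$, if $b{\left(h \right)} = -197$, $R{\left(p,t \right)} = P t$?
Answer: $- \frac{25563375}{345337471912} \approx -7.4024 \cdot 10^{-5}$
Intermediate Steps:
$P = \frac{25}{8}$ ($P = 3 + \frac{1}{8} = \frac{25}{8} \approx 3.125$)
$R{\left(p,t \right)} = \frac{25 t}{8}$
$\frac{1}{-13509 + \left(\frac{b{\left(R{\left(3,2 \right)} \right)}}{18325} - \frac{2134}{34875}\right)} = \frac{1}{-13509 - \left(\frac{197}{18325} + \frac{2134}{34875}\right)} = \frac{1}{-13509 - \frac{1839037}{25563375}} = \frac{1}{- \frac{345337471912}{25563375}} = - \frac{25563375}{345337471912}$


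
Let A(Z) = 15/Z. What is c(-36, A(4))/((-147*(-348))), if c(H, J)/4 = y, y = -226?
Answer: -226/12789 ≈ -0.017671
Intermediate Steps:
c(H, J) = -904 (c(H, J) = 4*(-226) = -904)
c(-36, A(4))/((-147*(-348))) = -904/((-147*(-348))) = -904/51156 = -904*1/51156 = -226/12789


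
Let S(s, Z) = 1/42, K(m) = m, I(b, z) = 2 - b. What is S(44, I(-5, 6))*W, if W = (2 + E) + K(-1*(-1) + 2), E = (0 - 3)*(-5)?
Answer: 10/21 ≈ 0.47619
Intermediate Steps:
E = 15 (E = -3*(-5) = 15)
S(s, Z) = 1/42
W = 20 (W = (2 + 15) + (-1*(-1) + 2) = 17 + (1 + 2) = 17 + 3 = 20)
S(44, I(-5, 6))*W = (1/42)*20 = 10/21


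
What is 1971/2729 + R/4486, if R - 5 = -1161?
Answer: 2843591/6121147 ≈ 0.46455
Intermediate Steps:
R = -1156 (R = 5 - 1161 = -1156)
1971/2729 + R/4486 = 1971/2729 - 1156/4486 = 1971*(1/2729) - 1156*1/4486 = 1971/2729 - 578/2243 = 2843591/6121147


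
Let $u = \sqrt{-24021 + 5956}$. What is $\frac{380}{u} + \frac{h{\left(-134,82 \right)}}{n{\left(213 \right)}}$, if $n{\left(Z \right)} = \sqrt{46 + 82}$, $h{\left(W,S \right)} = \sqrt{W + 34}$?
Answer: $\frac{i \left(- 608 \sqrt{18065} + 18065 \sqrt{2}\right)}{28904} \approx - 1.9434 i$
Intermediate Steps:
$h{\left(W,S \right)} = \sqrt{34 + W}$
$n{\left(Z \right)} = 8 \sqrt{2}$ ($n{\left(Z \right)} = \sqrt{128} = 8 \sqrt{2}$)
$u = i \sqrt{18065}$ ($u = \sqrt{-18065} = i \sqrt{18065} \approx 134.41 i$)
$\frac{380}{u} + \frac{h{\left(-134,82 \right)}}{n{\left(213 \right)}} = \frac{380}{i \sqrt{18065}} + \frac{\sqrt{34 - 134}}{8 \sqrt{2}} = 380 \left(- \frac{i \sqrt{18065}}{18065}\right) + \sqrt{-100} \frac{\sqrt{2}}{16} = - \frac{76 i \sqrt{18065}}{3613} + 10 i \frac{\sqrt{2}}{16} = - \frac{76 i \sqrt{18065}}{3613} + \frac{5 i \sqrt{2}}{8}$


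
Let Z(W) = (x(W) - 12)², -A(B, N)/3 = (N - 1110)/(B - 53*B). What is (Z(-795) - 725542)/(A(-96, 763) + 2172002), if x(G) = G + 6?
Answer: -139677824/3614211675 ≈ -0.038647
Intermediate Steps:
A(B, N) = 3*(-1110 + N)/(52*B) (A(B, N) = -3*(N - 1110)/(B - 53*B) = -3*(-1110 + N)/((-52*B)) = -3*(-1110 + N)*(-1/(52*B)) = -(-3)*(-1110 + N)/(52*B) = 3*(-1110 + N)/(52*B))
x(G) = 6 + G
Z(W) = (-6 + W)² (Z(W) = ((6 + W) - 12)² = (-6 + W)²)
(Z(-795) - 725542)/(A(-96, 763) + 2172002) = ((-6 - 795)² - 725542)/((3/52)*(-1110 + 763)/(-96) + 2172002) = ((-801)² - 725542)/((3/52)*(-1/96)*(-347) + 2172002) = (641601 - 725542)/(347/1664 + 2172002) = -83941/3614211675/1664 = -83941*1664/3614211675 = -139677824/3614211675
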